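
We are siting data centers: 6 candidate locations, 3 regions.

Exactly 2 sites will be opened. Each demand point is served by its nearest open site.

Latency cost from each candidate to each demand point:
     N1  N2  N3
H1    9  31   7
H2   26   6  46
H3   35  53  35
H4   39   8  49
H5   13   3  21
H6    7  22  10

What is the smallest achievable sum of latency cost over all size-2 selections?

Open {H1, H5}.
  N1→H1 9, N2→H5 3, N3→H1 7  ⇒ total 19.
Compare {H5, H6}: total 20.
Compare {H1, H2}: total 22.
No size-2 selection does better; minimum is 19.

19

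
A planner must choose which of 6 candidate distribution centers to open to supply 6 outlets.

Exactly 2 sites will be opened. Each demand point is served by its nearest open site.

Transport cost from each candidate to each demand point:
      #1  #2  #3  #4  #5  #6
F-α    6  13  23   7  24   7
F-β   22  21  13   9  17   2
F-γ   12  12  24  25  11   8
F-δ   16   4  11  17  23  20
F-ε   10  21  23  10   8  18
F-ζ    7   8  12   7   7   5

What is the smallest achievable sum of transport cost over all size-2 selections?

Open {F-δ, F-ζ}.
  #1→F-ζ 7, #2→F-δ 4, #3→F-δ 11, #4→F-ζ 7, #5→F-ζ 7, #6→F-ζ 5  ⇒ total 41.
Compare {F-β, F-ζ}: total 43.
Compare {F-α, F-ζ}: total 45.
No size-2 selection does better; minimum is 41.

41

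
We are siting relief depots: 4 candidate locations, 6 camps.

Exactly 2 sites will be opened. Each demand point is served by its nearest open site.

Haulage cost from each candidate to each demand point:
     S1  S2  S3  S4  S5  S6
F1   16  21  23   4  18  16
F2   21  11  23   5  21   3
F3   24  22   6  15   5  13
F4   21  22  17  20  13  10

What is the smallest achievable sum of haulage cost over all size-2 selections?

Open {F2, F3}.
  S1→F2 21, S2→F2 11, S3→F3 6, S4→F2 5, S5→F3 5, S6→F2 3  ⇒ total 51.
Compare {F1, F3}: total 65.
Compare {F2, F4}: total 70.
No size-2 selection does better; minimum is 51.

51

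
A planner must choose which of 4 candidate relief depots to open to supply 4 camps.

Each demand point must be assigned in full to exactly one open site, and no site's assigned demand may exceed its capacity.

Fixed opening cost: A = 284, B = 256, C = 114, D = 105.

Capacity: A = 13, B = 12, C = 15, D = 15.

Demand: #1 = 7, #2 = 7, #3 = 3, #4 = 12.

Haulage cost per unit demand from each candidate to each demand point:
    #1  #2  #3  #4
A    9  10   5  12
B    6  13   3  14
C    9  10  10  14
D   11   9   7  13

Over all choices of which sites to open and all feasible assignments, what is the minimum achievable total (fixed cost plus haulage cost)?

Open {C, D}; cheapest assignment that respects the capacities:
  C (cap 15, load 14): #1, #2 — cost 7×9 + 7×10 = 133
  D (cap 15, load 15): #3, #4 — cost 3×7 + 12×13 = 177
  Shipping 310, fixed 219 → total 529.
  Any other capacity-feasible assignment to {C, D} ships for at least 310.
Compare {B, C, D}: its best feasible assignment gives total 752.
Compare {A, C, D}: its best feasible assignment gives total 794.
Every other set of open sites that can feasibly serve all demand totals ≥ 752 even under its best assignment. Minimum: 529.

529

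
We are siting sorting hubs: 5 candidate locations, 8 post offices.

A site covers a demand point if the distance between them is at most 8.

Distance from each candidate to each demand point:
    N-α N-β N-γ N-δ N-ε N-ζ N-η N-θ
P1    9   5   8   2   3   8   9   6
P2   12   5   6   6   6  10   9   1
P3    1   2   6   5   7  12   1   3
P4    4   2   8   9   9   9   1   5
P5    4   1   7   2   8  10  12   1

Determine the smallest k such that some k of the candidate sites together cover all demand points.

2

Coverage sets (demand points within 8 of each site):
  P1: {N-β, N-γ, N-δ, N-ε, N-ζ, N-θ}
  P2: {N-β, N-γ, N-δ, N-ε, N-θ}
  P3: {N-α, N-β, N-γ, N-δ, N-ε, N-η, N-θ}
  P4: {N-α, N-β, N-γ, N-η, N-θ}
  P5: {N-α, N-β, N-γ, N-δ, N-ε, N-θ}
No single site covers all 8 demand points.
But {P1, P3} covers everything, so the minimum is 2.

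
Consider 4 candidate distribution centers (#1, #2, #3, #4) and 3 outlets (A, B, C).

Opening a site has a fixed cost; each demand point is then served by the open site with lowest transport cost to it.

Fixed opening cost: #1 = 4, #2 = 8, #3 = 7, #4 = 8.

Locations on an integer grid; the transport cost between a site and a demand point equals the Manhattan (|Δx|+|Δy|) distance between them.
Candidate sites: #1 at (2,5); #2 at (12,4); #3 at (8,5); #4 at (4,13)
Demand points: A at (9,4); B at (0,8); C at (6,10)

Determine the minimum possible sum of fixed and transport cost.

25

Open {#1, #3}: assign each demand point to its cheapest open site.
  A→#3 2, B→#1 5, C→#3 7
  transport cost 14, fixed 11 → total 25.
Compare {#1}: transport cost 22 + fixed 4 = 26.
Compare {#3}: transport cost 20 + fixed 7 = 27.
Compare {#1, #2}: transport cost 17 + fixed 12 = 29.
All other subsets cost ≥ 26. Minimum total cost: 25.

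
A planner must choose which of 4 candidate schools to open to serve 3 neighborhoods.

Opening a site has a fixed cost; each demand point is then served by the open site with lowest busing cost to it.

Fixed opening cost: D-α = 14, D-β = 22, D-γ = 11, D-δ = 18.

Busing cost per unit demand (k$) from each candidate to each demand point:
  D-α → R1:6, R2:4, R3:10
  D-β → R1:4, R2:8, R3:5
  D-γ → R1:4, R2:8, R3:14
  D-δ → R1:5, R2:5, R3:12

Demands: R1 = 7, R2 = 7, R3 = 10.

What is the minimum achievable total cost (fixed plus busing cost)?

Open {D-α, D-β}: assign each demand point to its cheapest open site.
  R1→D-β 7×4=28, R2→D-α 7×4=28, R3→D-β 10×5=50
  busing cost 106, fixed 36 → total 142.
Compare {D-β, D-δ}: busing cost 113 + fixed 40 = 153.
Compare {D-α, D-β, D-γ}: busing cost 106 + fixed 47 = 153.
Compare {D-β}: busing cost 134 + fixed 22 = 156.
All other subsets cost ≥ 153. Minimum total cost: 142.

142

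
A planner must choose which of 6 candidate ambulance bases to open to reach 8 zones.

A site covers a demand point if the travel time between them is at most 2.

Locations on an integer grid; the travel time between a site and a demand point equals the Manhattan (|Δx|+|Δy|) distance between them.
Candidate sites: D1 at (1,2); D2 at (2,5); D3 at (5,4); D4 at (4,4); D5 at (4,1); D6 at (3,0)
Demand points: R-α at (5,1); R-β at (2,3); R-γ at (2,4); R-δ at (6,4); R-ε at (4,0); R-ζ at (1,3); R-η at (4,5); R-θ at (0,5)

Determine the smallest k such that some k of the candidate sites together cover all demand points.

Coverage sets (demand points within 2 of each site):
  D1: {R-β, R-ζ}
  D2: {R-β, R-γ, R-η, R-θ}
  D3: {R-δ, R-η}
  D4: {R-γ, R-δ, R-η}
  D5: {R-α, R-ε}
  D6: {R-ε}
No 3 sites suffice: every size-3 union leaves at least one demand point uncovered.
But {D1, D2, D3, D5} covers everything, so the minimum is 4.

4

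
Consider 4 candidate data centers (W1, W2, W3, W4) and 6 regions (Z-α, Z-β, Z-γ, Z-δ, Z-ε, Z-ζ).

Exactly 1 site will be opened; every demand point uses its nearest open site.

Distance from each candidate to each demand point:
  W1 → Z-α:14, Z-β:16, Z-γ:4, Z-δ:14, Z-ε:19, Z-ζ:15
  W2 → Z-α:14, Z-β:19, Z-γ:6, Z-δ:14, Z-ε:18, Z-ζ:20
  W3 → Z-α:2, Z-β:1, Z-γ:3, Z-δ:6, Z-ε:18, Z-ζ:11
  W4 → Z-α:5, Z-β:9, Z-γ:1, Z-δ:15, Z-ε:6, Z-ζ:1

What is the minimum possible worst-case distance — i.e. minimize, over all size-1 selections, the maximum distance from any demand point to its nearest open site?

Open {W4}.
  Farthest demand point is Z-δ at distance 15 (to W4); all others are ≤ 15.
With {W3} the worst case is 18.
With {W1} the worst case is 19.
No size-1 selection achieves below 15.

15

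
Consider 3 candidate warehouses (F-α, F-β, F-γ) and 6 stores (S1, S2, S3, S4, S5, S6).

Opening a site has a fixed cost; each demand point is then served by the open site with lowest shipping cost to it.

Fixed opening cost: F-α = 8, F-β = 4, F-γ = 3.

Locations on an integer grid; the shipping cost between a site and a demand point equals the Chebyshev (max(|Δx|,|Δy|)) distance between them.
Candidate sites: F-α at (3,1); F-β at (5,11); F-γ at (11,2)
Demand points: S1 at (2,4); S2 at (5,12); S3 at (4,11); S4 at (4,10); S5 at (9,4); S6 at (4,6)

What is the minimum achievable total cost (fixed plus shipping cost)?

Open {F-β, F-γ}: assign each demand point to its cheapest open site.
  S1→F-β 7, S2→F-β 1, S3→F-β 1, S4→F-β 1, S5→F-γ 2, S6→F-β 5
  shipping cost 17, fixed 7 → total 24.
Compare {F-β}: shipping cost 22 + fixed 4 = 26.
Compare {F-α, F-β, F-γ}: shipping cost 13 + fixed 15 = 28.
Compare {F-α, F-β}: shipping cost 17 + fixed 12 = 29.
All other subsets cost ≥ 26. Minimum total cost: 24.

24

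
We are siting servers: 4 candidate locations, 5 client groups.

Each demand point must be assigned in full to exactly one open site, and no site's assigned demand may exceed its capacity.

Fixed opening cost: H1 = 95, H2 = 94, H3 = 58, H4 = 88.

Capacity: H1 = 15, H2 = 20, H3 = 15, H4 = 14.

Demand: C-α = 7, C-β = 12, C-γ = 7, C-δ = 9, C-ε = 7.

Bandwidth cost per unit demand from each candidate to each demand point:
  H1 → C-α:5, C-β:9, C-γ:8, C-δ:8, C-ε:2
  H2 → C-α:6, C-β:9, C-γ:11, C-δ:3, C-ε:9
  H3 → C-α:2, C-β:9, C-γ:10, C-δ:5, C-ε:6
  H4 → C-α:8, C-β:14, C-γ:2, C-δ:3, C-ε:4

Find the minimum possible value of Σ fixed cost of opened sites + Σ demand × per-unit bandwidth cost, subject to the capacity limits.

Open {H2, H3, H4}; cheapest assignment that respects the capacities:
  H2 (cap 20, load 16): C-α, C-δ — cost 7×6 + 9×3 = 69
  H3 (cap 15, load 12): C-β — cost 12×9 = 108
  H4 (cap 14, load 14): C-γ, C-ε — cost 7×2 + 7×4 = 42
  Shipping 219, fixed 240 → total 459.
  Any other capacity-feasible assignment to {H2, H3, H4} ships for at least 219.
Compare {H1, H2, H3}: its best feasible assignment gives total 494.
Compare {H1, H2, H4}: its best feasible assignment gives total 496.
Every other set of open sites that can feasibly serve all demand totals ≥ 494 even under its best assignment. Minimum: 459.

459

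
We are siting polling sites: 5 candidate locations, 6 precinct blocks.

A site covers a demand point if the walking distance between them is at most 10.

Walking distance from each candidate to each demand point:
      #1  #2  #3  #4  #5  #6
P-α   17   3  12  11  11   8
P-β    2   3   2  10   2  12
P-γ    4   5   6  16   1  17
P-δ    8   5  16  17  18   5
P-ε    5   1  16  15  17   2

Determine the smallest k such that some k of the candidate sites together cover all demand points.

Coverage sets (demand points within 10 of each site):
  P-α: {#2, #6}
  P-β: {#1, #2, #3, #4, #5}
  P-γ: {#1, #2, #3, #5}
  P-δ: {#1, #2, #6}
  P-ε: {#1, #2, #6}
No single site covers all 6 demand points.
But {P-α, P-β} covers everything, so the minimum is 2.

2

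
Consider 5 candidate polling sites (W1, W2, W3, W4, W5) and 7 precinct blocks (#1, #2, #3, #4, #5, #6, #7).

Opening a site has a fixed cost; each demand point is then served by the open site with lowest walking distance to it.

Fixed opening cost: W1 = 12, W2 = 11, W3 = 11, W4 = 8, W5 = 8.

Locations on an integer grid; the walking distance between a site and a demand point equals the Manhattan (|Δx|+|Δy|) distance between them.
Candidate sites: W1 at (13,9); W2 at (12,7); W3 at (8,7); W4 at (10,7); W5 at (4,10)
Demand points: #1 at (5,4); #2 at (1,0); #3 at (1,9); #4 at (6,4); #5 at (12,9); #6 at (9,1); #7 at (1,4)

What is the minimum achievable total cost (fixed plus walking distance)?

Open {W4, W5}: assign each demand point to its cheapest open site.
  #1→W5 7, #2→W5 13, #3→W5 4, #4→W4 7, #5→W4 4, #6→W4 7, #7→W5 9
  walking distance 51, fixed 16 → total 67.
Compare {W3}: walking distance 57 + fixed 11 = 68.
Compare {W3, W5}: walking distance 50 + fixed 19 = 69.
Compare {W2, W5}: walking distance 52 + fixed 19 = 71.
All other subsets cost ≥ 68. Minimum total cost: 67.

67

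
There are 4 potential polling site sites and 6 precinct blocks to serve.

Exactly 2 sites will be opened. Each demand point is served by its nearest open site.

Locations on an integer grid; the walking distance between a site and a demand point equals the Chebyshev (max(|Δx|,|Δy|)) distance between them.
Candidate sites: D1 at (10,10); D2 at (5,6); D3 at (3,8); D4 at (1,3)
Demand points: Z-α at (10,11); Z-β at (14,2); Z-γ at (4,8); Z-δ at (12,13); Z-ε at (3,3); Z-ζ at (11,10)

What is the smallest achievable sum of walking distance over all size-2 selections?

Open {D1, D2}.
  Z-α→D1 1, Z-β→D1 8, Z-γ→D2 2, Z-δ→D1 3, Z-ε→D2 3, Z-ζ→D1 1  ⇒ total 18.
Compare {D1, D3}: total 19.
Compare {D1, D4}: total 20.
No size-2 selection does better; minimum is 18.

18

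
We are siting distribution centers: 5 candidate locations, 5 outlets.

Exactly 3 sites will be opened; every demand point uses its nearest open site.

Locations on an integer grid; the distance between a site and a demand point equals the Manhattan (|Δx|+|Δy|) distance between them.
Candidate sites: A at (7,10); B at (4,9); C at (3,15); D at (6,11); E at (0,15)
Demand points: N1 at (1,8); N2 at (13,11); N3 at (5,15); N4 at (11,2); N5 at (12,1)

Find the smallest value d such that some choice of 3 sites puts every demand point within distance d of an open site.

Open {A, B, C}.
  Farthest demand point is N5 at distance 14 (to A); all others are ≤ 14.
With {A, B, D} the worst case is 14.
With {A, B, E} the worst case is 14.
No size-3 selection achieves below 14.

14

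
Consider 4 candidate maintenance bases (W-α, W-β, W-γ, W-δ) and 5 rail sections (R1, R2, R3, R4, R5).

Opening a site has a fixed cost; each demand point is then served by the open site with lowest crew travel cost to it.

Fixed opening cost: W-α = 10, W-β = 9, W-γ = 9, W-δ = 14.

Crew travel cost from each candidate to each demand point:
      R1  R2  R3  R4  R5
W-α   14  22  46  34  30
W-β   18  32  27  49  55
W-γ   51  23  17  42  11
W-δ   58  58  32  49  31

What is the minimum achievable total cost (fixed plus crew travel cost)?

117

Open {W-α, W-γ}: assign each demand point to its cheapest open site.
  R1→W-α 14, R2→W-α 22, R3→W-γ 17, R4→W-α 34, R5→W-γ 11
  crew travel cost 98, fixed 19 → total 117.
Compare {W-α, W-β, W-γ}: crew travel cost 98 + fixed 28 = 126.
Compare {W-β, W-γ}: crew travel cost 111 + fixed 18 = 129.
Compare {W-α, W-γ, W-δ}: crew travel cost 98 + fixed 33 = 131.
All other subsets cost ≥ 126. Minimum total cost: 117.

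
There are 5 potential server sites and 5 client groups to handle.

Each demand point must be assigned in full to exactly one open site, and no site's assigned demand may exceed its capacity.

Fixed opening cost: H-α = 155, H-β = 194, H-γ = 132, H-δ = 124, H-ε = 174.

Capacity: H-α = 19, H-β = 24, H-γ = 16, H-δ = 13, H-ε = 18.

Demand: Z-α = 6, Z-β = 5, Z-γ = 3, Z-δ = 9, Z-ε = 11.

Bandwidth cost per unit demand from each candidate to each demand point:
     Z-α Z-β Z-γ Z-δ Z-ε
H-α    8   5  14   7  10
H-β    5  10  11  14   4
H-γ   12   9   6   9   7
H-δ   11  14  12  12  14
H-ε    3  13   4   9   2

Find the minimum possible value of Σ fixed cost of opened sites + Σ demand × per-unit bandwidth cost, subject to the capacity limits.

Open {H-α, H-ε}; cheapest assignment that respects the capacities:
  H-α (cap 19, load 17): Z-β, Z-γ, Z-δ — cost 5×5 + 3×14 + 9×7 = 130
  H-ε (cap 18, load 17): Z-α, Z-ε — cost 6×3 + 11×2 = 40
  Shipping 170, fixed 329 → total 499.
  Any other capacity-feasible assignment to {H-α, H-ε} ships for at least 170.
Compare {H-γ, H-ε}: its best feasible assignment gives total 539.
Compare {H-α, H-β}: its best feasible assignment gives total 544.
Every other set of open sites that can feasibly serve all demand totals ≥ 539 even under its best assignment. Minimum: 499.

499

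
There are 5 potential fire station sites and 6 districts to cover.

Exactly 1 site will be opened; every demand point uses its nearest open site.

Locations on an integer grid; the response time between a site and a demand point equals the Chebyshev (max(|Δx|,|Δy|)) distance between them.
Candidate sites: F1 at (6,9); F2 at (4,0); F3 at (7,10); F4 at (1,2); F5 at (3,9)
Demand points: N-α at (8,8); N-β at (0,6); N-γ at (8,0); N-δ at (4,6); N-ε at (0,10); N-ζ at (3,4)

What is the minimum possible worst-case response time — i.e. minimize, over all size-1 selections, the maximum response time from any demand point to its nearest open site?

Open {F4}.
  Farthest demand point is N-ε at response time 8 (to F4); all others are ≤ 8.
With {F1} the worst case is 9.
With {F5} the worst case is 9.
No size-1 selection achieves below 8.

8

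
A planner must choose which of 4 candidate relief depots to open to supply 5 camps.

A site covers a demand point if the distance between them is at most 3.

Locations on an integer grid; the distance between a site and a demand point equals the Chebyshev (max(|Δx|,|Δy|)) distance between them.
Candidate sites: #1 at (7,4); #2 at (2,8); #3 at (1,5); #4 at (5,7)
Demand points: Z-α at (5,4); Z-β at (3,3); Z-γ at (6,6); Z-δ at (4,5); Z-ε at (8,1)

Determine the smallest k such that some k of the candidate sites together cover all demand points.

Coverage sets (demand points within 3 of each site):
  #1: {Z-α, Z-γ, Z-δ, Z-ε}
  #2: {Z-δ}
  #3: {Z-β, Z-δ}
  #4: {Z-α, Z-γ, Z-δ}
No single site covers all 5 demand points.
But {#1, #3} covers everything, so the minimum is 2.

2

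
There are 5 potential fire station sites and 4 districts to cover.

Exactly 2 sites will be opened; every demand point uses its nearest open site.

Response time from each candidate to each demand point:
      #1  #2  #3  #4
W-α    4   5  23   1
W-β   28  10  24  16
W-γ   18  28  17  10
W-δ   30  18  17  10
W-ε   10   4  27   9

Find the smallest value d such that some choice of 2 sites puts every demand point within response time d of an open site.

Open {W-α, W-γ}.
  Farthest demand point is #3 at response time 17 (to W-γ); all others are ≤ 17.
With {W-α, W-δ} the worst case is 17.
With {W-γ, W-ε} the worst case is 17.
No size-2 selection achieves below 17.

17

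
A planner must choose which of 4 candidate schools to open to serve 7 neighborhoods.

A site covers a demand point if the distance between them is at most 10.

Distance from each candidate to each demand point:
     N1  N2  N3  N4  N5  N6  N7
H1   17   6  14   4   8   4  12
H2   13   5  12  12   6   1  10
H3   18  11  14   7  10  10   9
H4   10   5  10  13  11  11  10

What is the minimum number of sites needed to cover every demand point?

Coverage sets (demand points within 10 of each site):
  H1: {N2, N4, N5, N6}
  H2: {N2, N5, N6, N7}
  H3: {N4, N5, N6, N7}
  H4: {N1, N2, N3, N7}
No single site covers all 7 demand points.
But {H1, H4} covers everything, so the minimum is 2.

2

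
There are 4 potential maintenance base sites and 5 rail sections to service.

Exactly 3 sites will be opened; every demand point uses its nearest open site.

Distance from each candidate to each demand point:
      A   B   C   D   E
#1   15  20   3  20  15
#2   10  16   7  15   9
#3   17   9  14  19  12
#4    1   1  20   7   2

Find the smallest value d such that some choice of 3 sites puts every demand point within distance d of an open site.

Open {#1, #2, #4}.
  Farthest demand point is D at distance 7 (to #4); all others are ≤ 7.
With {#1, #3, #4} the worst case is 7.
With {#2, #3, #4} the worst case is 7.
No size-3 selection achieves below 7.

7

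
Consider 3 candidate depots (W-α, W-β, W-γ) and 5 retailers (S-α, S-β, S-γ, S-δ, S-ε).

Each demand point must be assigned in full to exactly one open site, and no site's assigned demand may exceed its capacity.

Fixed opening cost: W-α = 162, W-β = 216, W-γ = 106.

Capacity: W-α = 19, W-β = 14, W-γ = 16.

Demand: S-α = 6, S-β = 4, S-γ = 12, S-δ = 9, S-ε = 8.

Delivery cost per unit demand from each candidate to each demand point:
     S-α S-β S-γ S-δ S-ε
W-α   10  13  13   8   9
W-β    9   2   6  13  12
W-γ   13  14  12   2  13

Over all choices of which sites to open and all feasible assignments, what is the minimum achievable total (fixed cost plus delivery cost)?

Open {W-α, W-β, W-γ}; cheapest assignment that respects the capacities:
  W-α (cap 19, load 18): S-α, S-β, S-ε — cost 6×10 + 4×13 + 8×9 = 184
  W-β (cap 14, load 12): S-γ — cost 12×6 = 72
  W-γ (cap 16, load 9): S-δ — cost 9×2 = 18
  Shipping 274, fixed 484 → total 758.
  Any other capacity-feasible assignment to {W-α, W-β, W-γ} ships for at least 274.
Total demand is 39 and no other set of sites has combined capacity ≥ 39, so {W-α, W-β, W-γ} is the only feasible choice of open sites. Minimum: 758.

758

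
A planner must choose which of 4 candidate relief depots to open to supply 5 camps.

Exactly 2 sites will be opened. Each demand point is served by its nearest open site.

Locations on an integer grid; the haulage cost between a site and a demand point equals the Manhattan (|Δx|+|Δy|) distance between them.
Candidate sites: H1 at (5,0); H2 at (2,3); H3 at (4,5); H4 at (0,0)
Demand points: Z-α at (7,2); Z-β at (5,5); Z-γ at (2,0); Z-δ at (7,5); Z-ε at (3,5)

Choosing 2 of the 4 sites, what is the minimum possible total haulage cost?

Open {H1, H3}.
  Z-α→H1 4, Z-β→H3 1, Z-γ→H1 3, Z-δ→H3 3, Z-ε→H3 1  ⇒ total 12.
Compare {H3, H4}: total 13.
Compare {H2, H3}: total 14.
No size-2 selection does better; minimum is 12.

12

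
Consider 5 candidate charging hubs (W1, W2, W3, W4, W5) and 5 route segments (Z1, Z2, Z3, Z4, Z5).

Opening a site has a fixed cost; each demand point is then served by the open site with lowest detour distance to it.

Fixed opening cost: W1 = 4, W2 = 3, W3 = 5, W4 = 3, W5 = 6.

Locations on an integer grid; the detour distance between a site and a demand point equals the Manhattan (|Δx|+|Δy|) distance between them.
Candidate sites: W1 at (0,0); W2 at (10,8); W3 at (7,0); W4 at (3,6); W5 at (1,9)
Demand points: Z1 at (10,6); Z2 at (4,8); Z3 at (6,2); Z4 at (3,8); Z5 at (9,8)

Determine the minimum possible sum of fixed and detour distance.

Open {W2, W4}: assign each demand point to its cheapest open site.
  Z1→W2 2, Z2→W4 3, Z3→W4 7, Z4→W4 2, Z5→W2 1
  detour distance 15, fixed 6 → total 21.
Compare {W2, W3, W4}: detour distance 11 + fixed 11 = 22.
Compare {W1, W2, W4}: detour distance 15 + fixed 10 = 25.
Compare {W1, W2, W3, W4}: detour distance 11 + fixed 15 = 26.
All other subsets cost ≥ 22. Minimum total cost: 21.

21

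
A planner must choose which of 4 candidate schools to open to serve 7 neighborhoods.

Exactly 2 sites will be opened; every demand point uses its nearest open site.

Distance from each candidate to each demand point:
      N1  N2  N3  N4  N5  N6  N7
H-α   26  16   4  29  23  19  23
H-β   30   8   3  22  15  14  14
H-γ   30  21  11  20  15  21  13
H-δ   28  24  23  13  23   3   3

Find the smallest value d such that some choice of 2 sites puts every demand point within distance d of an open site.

26

Open {H-α, H-β}.
  Farthest demand point is N1 at distance 26 (to H-α); all others are ≤ 26.
With {H-α, H-γ} the worst case is 26.
With {H-α, H-δ} the worst case is 26.
No size-2 selection achieves below 26.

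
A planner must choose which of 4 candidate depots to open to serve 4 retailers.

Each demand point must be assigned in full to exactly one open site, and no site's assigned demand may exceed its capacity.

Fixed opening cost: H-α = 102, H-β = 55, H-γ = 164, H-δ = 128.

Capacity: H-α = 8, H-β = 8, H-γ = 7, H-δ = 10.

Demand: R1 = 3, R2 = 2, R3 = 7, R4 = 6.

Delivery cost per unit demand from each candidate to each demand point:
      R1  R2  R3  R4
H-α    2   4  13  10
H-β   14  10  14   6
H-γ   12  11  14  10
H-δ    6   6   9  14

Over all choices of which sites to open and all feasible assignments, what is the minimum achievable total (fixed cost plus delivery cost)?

320

Open {H-β, H-δ}; cheapest assignment that respects the capacities:
  H-β (cap 8, load 8): R2, R4 — cost 2×10 + 6×6 = 56
  H-δ (cap 10, load 10): R1, R3 — cost 3×6 + 7×9 = 81
  Shipping 137, fixed 183 → total 320.
  Any other capacity-feasible assignment to {H-β, H-δ} ships for at least 137.
Compare {H-α, H-δ}: its best feasible assignment gives total 379.
Compare {H-α, H-β, H-δ}: its best feasible assignment gives total 398.
Every other set of open sites that can feasibly serve all demand totals ≥ 379 even under its best assignment. Minimum: 320.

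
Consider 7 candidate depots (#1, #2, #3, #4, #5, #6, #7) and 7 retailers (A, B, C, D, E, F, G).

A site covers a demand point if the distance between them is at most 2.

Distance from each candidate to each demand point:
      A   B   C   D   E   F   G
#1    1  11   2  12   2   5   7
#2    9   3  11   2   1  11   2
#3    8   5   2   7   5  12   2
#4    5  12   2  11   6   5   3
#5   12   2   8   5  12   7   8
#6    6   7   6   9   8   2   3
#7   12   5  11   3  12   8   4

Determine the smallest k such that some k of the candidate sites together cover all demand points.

Coverage sets (demand points within 2 of each site):
  #1: {A, C, E}
  #2: {D, E, G}
  #3: {C, G}
  #4: {C}
  #5: {B}
  #6: {F}
  #7: {}
No 3 sites suffice: every size-3 union leaves at least one demand point uncovered.
But {#1, #2, #5, #6} covers everything, so the minimum is 4.

4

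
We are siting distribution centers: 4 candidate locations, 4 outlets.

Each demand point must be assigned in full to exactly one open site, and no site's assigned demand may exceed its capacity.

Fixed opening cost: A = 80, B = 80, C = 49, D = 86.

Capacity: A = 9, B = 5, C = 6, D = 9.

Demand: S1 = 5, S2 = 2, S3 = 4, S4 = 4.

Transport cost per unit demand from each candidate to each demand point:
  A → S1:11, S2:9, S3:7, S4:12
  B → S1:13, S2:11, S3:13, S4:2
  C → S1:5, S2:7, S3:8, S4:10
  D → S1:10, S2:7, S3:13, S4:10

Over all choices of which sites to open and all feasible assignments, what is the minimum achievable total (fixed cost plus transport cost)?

Open {A, C}; cheapest assignment that respects the capacities:
  A (cap 9, load 9): S1, S3 — cost 5×11 + 4×7 = 83
  C (cap 6, load 6): S2, S4 — cost 2×7 + 4×10 = 54
  Shipping 137, fixed 129 → total 266.
  Any other capacity-feasible assignment to {A, C} ships for at least 137.
Compare {C, D}: its best feasible assignment gives total 271.
Compare {A, B, C}: its best feasible assignment gives total 288.
Every other set of open sites that can feasibly serve all demand totals ≥ 271 even under its best assignment. Minimum: 266.

266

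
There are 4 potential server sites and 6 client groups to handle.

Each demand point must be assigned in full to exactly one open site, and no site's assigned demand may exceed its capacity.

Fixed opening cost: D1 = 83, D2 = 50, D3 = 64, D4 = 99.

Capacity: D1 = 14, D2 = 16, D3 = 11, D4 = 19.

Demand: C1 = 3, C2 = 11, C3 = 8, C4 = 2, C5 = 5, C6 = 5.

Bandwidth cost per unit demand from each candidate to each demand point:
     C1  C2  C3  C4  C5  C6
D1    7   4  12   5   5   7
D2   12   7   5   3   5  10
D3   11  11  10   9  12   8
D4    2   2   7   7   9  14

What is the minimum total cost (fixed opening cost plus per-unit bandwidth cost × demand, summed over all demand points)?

318

Open {D2, D4}; cheapest assignment that respects the capacities:
  D2 (cap 16, load 15): C3, C4, C5 — cost 8×5 + 2×3 + 5×5 = 71
  D4 (cap 19, load 19): C1, C2, C6 — cost 3×2 + 11×2 + 5×14 = 98
  Shipping 169, fixed 149 → total 318.
  Any other capacity-feasible assignment to {D2, D4} ships for at least 169.
Compare {D2, D3, D4}: its best feasible assignment gives total 352.
Compare {D1, D2, D4}: its best feasible assignment gives total 366.
Every other set of open sites that can feasibly serve all demand totals ≥ 352 even under its best assignment. Minimum: 318.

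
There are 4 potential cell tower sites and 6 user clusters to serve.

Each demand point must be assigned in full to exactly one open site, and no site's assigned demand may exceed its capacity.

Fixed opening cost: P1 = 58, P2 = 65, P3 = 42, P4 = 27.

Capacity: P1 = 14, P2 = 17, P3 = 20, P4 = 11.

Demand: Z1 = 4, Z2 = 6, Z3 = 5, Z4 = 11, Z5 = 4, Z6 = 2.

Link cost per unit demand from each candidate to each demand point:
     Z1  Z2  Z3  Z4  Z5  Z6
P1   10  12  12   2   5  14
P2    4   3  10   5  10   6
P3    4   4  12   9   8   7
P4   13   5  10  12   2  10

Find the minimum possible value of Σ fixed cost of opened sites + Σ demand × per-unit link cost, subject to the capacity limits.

261

Open {P1, P3, P4}; cheapest assignment that respects the capacities:
  P1 (cap 14, load 11): Z4 — cost 11×2 = 22
  P3 (cap 20, load 12): Z1, Z2, Z6 — cost 4×4 + 6×4 + 2×7 = 54
  P4 (cap 11, load 9): Z3, Z5 — cost 5×10 + 4×2 = 58
  Shipping 134, fixed 127 → total 261.
  Any other capacity-feasible assignment to {P1, P3, P4} ships for at least 134.
Compare {P1, P2, P4}: its best feasible assignment gives total 276.
Compare {P1, P3}: its best feasible assignment gives total 282.
Every other set of open sites that can feasibly serve all demand totals ≥ 276 even under its best assignment. Minimum: 261.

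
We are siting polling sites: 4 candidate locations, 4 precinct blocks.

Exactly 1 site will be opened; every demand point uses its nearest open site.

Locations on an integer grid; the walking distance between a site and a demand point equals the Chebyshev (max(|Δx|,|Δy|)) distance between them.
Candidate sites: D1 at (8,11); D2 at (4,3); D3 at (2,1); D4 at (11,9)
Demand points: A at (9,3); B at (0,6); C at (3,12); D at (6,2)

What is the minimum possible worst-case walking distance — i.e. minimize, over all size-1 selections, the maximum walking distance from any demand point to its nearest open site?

9

Open {D1}.
  Farthest demand point is D at walking distance 9 (to D1); all others are ≤ 9.
With {D2} the worst case is 9.
With {D3} the worst case is 11.
No size-1 selection achieves below 9.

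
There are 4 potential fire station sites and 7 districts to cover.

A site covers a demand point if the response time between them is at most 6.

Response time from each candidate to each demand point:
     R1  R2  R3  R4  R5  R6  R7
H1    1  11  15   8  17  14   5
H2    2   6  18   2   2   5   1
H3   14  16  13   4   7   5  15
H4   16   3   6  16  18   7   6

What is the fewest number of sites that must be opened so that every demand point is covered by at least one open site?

2

Coverage sets (demand points within 6 of each site):
  H1: {R1, R7}
  H2: {R1, R2, R4, R5, R6, R7}
  H3: {R4, R6}
  H4: {R2, R3, R7}
No single site covers all 7 demand points.
But {H2, H4} covers everything, so the minimum is 2.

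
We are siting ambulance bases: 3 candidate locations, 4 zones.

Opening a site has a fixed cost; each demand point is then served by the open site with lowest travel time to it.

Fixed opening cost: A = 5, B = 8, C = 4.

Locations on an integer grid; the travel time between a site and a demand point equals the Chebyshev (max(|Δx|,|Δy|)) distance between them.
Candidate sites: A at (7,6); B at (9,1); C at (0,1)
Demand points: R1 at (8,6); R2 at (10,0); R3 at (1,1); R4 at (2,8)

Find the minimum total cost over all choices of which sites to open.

Open {A, C}: assign each demand point to its cheapest open site.
  R1→A 1, R2→A 6, R3→C 1, R4→A 5
  travel time 13, fixed 9 → total 22.
Compare {A}: travel time 18 + fixed 5 = 23.
Compare {A, B, C}: travel time 8 + fixed 17 = 25.
Compare {A, B}: travel time 13 + fixed 13 = 26.
All other subsets cost ≥ 23. Minimum total cost: 22.

22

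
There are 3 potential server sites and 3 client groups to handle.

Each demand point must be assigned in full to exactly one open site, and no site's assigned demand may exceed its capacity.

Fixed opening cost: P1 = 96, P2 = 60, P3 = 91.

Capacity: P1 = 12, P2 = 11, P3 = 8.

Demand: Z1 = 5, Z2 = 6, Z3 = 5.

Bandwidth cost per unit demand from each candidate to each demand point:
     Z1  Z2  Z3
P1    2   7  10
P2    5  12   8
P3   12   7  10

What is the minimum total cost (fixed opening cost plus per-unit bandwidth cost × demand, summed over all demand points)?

248

Open {P1, P2}; cheapest assignment that respects the capacities:
  P1 (cap 12, load 11): Z1, Z2 — cost 5×2 + 6×7 = 52
  P2 (cap 11, load 5): Z3 — cost 5×8 = 40
  Shipping 92, fixed 156 → total 248.
  Any other capacity-feasible assignment to {P1, P2} ships for at least 92.
Compare {P2, P3}: its best feasible assignment gives total 258.
Compare {P1, P3}: its best feasible assignment gives total 289.
Every other set of open sites that can feasibly serve all demand totals ≥ 258 even under its best assignment. Minimum: 248.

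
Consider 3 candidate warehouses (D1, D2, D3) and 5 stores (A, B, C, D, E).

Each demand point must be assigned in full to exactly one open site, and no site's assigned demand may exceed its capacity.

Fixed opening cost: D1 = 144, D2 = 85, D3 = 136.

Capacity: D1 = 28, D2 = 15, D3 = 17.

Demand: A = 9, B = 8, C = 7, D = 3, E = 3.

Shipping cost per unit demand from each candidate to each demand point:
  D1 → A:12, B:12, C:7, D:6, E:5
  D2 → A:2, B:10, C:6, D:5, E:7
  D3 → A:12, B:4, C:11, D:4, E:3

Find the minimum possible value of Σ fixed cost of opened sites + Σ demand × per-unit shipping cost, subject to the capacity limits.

384

Open {D2, D3}; cheapest assignment that respects the capacities:
  D2 (cap 15, load 15): A, D, E — cost 9×2 + 3×5 + 3×7 = 54
  D3 (cap 17, load 15): B, C — cost 8×4 + 7×11 = 109
  Shipping 163, fixed 221 → total 384.
  Any other capacity-feasible assignment to {D2, D3} ships for at least 163.
Compare {D1, D2}: its best feasible assignment gives total 422.
Compare {D1, D2, D3}: its best feasible assignment gives total 485.
Every other set of open sites that can feasibly serve all demand totals ≥ 422 even under its best assignment. Minimum: 384.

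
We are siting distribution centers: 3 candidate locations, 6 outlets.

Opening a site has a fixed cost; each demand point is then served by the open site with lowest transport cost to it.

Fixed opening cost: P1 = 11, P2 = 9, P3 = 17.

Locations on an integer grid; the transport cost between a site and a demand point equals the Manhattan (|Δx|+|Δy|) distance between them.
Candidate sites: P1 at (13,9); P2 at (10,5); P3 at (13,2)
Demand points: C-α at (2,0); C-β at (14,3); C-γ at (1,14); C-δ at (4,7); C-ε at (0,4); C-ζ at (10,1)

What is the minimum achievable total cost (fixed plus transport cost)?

69

Open {P2}: assign each demand point to its cheapest open site.
  C-α→P2 13, C-β→P2 6, C-γ→P2 18, C-δ→P2 8, C-ε→P2 11, C-ζ→P2 4
  transport cost 60, fixed 9 → total 69.
Compare {P1, P2}: transport cost 59 + fixed 20 = 79.
Compare {P2, P3}: transport cost 56 + fixed 26 = 82.
Compare {P3}: transport cost 72 + fixed 17 = 89.
All other subsets cost ≥ 79. Minimum total cost: 69.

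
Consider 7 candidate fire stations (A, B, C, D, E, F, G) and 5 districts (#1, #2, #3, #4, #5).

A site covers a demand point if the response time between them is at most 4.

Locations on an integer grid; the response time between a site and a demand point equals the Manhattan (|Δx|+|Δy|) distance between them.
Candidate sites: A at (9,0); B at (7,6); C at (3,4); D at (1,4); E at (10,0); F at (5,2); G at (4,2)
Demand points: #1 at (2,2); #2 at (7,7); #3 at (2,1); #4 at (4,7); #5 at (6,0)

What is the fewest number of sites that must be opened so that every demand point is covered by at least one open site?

2

Coverage sets (demand points within 4 of each site):
  A: {#5}
  B: {#2, #4}
  C: {#1, #3, #4}
  D: {#1, #3}
  E: {#5}
  F: {#1, #3, #5}
  G: {#1, #3, #5}
No single site covers all 5 demand points.
But {B, F} covers everything, so the minimum is 2.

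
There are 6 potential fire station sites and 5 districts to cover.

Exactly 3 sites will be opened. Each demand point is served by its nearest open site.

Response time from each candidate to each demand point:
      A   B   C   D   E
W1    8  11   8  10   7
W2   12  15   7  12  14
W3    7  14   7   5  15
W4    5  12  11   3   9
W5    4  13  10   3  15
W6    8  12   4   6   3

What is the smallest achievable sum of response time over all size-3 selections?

Open {W1, W5, W6}.
  A→W5 4, B→W1 11, C→W6 4, D→W5 3, E→W6 3  ⇒ total 25.
Compare {W1, W4, W6}: total 26.
Compare {W2, W5, W6}: total 26.
No size-3 selection does better; minimum is 25.

25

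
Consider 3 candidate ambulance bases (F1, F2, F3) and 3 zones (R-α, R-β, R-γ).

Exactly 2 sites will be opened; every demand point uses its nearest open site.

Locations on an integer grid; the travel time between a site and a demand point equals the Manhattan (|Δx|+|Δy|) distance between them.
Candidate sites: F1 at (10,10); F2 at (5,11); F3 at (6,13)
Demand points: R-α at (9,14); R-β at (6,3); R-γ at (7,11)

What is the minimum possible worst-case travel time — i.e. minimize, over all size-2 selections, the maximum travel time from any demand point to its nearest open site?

9

Open {F1, F2}.
  Farthest demand point is R-β at travel time 9 (to F2); all others are ≤ 9.
With {F2, F3} the worst case is 9.
With {F1, F3} the worst case is 10.
No size-2 selection achieves below 9.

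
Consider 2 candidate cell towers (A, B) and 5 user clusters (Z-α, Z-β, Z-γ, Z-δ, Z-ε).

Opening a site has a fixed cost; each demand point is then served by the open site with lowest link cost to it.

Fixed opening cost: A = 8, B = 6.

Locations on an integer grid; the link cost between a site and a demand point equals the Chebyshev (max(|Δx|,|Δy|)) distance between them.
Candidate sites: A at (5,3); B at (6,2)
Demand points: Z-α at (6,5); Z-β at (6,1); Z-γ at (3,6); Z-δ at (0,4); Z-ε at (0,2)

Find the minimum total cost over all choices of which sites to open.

Open {A}: assign each demand point to its cheapest open site.
  Z-α→A 2, Z-β→A 2, Z-γ→A 3, Z-δ→A 5, Z-ε→A 5
  link cost 17, fixed 8 → total 25.
Compare {B}: link cost 20 + fixed 6 = 26.
Compare {A, B}: link cost 16 + fixed 14 = 30.

25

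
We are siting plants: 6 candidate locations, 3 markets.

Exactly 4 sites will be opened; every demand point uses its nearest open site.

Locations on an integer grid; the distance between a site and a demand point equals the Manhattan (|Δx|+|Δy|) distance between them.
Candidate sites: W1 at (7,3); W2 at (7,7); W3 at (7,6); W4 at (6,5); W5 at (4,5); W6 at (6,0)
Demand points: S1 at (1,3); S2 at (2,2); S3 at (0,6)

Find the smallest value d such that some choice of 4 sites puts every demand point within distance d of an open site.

5

Open {W1, W2, W3, W5}.
  Farthest demand point is S1 at distance 5 (to W5); all others are ≤ 5.
With {W1, W2, W4, W5} the worst case is 5.
With {W1, W2, W5, W6} the worst case is 5.
No size-4 selection achieves below 5.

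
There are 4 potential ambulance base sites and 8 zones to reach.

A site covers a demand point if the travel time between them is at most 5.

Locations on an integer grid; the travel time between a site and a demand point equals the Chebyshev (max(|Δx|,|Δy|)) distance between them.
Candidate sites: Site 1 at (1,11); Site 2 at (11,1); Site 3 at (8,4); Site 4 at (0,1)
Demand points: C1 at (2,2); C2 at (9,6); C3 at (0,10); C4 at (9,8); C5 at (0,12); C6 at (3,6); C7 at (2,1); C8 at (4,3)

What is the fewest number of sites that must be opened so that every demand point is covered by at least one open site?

Coverage sets (demand points within 5 of each site):
  Site 1: {C3, C5, C6}
  Site 2: {C2}
  Site 3: {C2, C4, C6, C8}
  Site 4: {C1, C6, C7, C8}
No 2 sites suffice: every size-2 union leaves at least one demand point uncovered.
But {Site 1, Site 3, Site 4} covers everything, so the minimum is 3.

3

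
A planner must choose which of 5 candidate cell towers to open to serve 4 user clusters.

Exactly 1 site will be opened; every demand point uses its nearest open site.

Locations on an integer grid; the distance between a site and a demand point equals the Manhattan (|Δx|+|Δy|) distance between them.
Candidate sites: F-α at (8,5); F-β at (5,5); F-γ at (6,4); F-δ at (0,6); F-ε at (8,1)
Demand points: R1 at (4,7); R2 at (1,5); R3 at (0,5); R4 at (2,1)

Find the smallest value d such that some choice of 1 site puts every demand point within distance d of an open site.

Open {F-β}.
  Farthest demand point is R4 at distance 7 (to F-β); all others are ≤ 7.
With {F-γ} the worst case is 7.
With {F-δ} the worst case is 7.
No size-1 selection achieves below 7.

7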